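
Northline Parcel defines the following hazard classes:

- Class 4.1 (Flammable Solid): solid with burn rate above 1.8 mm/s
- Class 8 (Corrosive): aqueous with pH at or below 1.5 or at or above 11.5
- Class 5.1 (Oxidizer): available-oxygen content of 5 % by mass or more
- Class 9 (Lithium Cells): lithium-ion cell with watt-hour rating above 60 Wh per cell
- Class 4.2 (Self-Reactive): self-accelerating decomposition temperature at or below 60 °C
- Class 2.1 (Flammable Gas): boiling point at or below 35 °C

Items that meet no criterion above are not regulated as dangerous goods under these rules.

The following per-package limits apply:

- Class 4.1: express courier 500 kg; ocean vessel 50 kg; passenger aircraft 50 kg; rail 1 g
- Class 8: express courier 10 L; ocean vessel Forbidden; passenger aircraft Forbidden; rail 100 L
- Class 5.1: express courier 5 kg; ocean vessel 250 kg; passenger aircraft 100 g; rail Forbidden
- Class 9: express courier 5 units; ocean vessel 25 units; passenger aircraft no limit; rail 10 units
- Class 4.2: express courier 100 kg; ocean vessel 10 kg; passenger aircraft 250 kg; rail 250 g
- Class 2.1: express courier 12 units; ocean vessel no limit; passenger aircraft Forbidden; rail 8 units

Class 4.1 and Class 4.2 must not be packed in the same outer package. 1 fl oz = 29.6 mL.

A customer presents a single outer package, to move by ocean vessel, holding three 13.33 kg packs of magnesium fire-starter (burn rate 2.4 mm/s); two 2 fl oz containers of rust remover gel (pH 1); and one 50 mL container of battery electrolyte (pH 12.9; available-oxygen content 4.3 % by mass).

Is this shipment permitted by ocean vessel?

No

The magnesium fire-starter has burn rate 2.4 mm/s, which is > 1.8 mm/s, so it is Class 4.1 (Flammable Solid).
With pH 1 (≤ 1.5), the rust remover gel falls in Class 8.
The battery electrolyte has pH 12.9, which is ≥ 11.5, so it is Class 8 (Corrosive).
Class 8 net quantity: (two 2 fl oz containers = 118.4 mL) + 50 mL = 168.4 mL.
Class 8 is Forbidden by ocean vessel.
Class 4.1 quantity: three 13.33 kg packs = 39.99 kg.
39.99 kg is within the ocean vessel limit of 50 kg for Class 4.1.
The segregation rule (Class 4.1 with Class 4.2) does not apply to Class 8 with Class 4.1.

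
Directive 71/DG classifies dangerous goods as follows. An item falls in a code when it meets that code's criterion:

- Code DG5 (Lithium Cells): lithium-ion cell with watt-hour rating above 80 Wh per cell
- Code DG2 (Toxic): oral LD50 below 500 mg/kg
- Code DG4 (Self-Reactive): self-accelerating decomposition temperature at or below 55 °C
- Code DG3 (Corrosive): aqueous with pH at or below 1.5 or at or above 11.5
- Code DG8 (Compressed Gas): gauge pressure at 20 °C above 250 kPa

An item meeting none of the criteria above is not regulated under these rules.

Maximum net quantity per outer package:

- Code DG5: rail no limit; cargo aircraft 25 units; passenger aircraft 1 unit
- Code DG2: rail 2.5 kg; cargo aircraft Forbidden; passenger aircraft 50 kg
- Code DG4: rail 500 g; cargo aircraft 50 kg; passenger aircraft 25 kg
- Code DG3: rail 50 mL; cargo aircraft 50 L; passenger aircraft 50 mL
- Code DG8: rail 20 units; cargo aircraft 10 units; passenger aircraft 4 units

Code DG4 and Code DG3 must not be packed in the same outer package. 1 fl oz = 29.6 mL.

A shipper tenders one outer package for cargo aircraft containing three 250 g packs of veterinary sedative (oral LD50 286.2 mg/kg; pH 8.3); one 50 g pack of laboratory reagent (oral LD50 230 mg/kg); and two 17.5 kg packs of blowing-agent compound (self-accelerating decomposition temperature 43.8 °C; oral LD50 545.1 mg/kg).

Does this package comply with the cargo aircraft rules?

No

Oral LD50 286.2 mg/kg meets the Code DG2 criterion (Toxic), so the veterinary sedative is Code DG2.
Oral LD50 230 mg/kg meets the Code DG2 criterion (Toxic), so the laboratory reagent is Code DG2.
Self-accelerating decomposition temperature 43.8 °C meets the Code DG4 criterion (Self-Reactive), so the blowing-agent compound is Code DG4.
Total Code DG2: (three 250 g packs = 750 g) + 50 g = 800 g.
By cargo aircraft, Code DG2 is Forbidden regardless of quantity.
Code DG4 quantity: two 17.5 kg packs = 35 kg.
35 kg ≤ 50 kg (cargo aircraft limit, Code DG4) — within limit.
The segregation rule (Code DG4 with Code DG3) does not apply to Code DG2 with Code DG4.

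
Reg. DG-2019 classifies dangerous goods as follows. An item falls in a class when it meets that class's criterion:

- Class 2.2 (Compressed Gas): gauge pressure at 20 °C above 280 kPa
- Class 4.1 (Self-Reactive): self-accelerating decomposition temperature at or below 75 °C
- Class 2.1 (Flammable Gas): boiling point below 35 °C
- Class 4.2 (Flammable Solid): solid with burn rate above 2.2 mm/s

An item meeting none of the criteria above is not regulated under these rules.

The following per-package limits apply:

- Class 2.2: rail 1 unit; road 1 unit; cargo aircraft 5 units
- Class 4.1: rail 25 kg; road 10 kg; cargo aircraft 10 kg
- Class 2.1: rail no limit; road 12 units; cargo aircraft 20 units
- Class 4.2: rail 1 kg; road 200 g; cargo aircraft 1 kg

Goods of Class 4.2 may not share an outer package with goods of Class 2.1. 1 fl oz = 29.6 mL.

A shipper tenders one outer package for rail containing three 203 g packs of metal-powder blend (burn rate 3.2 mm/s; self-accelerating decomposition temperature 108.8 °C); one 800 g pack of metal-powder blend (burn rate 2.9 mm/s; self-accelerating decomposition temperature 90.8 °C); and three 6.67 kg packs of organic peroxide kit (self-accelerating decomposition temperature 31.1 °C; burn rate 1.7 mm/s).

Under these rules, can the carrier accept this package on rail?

No

The metal-powder blend has burn rate 3.2 mm/s, which is > 2.2 mm/s, so it is Class 4.2 (Flammable Solid).
With burn rate 2.9 mm/s (> 2.2 mm/s), the metal-powder blend falls in Class 4.2.
The organic peroxide kit has self-accelerating decomposition temperature 31.1 °C, which is ≤ 75 °C, so it is Class 4.1 (Self-Reactive).
Total Class 4.2: (three 203 g packs = 609 g) + 800 g = 1.409 kg.
That exceeds the Class 4.2 rail limit of 1 kg.
Class 4.1 quantity: three 6.67 kg packs = 20.01 kg.
That is within the Class 4.1 rail limit of 25 kg.
The segregation rule (Class 4.2 with Class 2.1) does not apply to Class 4.2 with Class 4.1.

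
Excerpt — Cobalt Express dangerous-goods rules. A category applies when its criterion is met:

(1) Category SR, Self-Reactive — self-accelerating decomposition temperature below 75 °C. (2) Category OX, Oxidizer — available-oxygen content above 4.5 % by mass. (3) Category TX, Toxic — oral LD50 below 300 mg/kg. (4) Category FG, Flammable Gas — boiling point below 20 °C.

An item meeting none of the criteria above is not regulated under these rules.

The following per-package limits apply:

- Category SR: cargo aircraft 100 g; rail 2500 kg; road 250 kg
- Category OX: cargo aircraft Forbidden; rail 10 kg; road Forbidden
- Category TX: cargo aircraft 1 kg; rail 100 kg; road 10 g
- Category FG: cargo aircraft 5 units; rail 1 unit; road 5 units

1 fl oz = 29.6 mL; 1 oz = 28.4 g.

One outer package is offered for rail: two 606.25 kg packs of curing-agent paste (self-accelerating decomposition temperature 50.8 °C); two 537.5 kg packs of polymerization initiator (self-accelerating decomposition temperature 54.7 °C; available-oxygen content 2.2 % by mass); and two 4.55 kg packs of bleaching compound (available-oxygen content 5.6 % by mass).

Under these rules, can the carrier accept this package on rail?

With self-accelerating decomposition temperature 50.8 °C (< 75 °C), the curing-agent paste falls in Category SR.
Polymerization initiator: self-accelerating decomposition temperature 54.7 °C < 75 °C → Category SR (Self-Reactive).
The bleaching compound has available-oxygen content 5.6 % by mass, which is > 4.5 % by mass, so it is Category OX (Oxidizer).
Category SR net quantity: (two 606.25 kg packs = 1212.5 kg) + (two 537.5 kg packs = 1075 kg) = 2287.5 kg.
2287.5 kg is within the rail limit of 2500 kg for Category SR.
Category OX quantity: two 4.55 kg packs = 9.1 kg.
9.1 kg ≤ 10 kg (rail limit, Category OX) — within limit.
Every hazard category is within its rail limit and no segregation rule is violated.

Yes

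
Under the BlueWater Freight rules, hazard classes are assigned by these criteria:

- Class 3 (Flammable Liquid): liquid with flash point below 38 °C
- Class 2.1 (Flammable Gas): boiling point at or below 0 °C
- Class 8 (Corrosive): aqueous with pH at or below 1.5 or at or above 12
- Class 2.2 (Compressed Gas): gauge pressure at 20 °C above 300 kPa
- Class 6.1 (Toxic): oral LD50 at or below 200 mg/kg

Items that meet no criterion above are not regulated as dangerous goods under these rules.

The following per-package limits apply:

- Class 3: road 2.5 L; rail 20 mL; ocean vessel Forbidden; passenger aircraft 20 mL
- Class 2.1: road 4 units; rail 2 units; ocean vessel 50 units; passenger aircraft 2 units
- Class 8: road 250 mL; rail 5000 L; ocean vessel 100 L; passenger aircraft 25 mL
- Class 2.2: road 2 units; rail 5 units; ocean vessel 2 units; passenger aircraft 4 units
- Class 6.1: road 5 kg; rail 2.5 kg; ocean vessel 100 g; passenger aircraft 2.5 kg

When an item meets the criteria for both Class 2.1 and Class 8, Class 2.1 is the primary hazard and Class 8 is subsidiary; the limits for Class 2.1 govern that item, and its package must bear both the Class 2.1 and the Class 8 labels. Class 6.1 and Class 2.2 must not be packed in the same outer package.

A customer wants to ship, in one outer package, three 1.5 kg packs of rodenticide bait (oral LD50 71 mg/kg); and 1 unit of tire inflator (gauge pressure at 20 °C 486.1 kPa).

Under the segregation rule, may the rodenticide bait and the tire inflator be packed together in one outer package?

No

The rodenticide bait has oral LD50 71 mg/kg, which is ≤ 200 mg/kg, so it is Class 6.1 (Toxic).
Tire inflator: gauge pressure at 20 °C 486.1 kPa > 300 kPa → Class 2.2 (Compressed Gas).
Class 6.1 and Class 2.2 may not share an outer package.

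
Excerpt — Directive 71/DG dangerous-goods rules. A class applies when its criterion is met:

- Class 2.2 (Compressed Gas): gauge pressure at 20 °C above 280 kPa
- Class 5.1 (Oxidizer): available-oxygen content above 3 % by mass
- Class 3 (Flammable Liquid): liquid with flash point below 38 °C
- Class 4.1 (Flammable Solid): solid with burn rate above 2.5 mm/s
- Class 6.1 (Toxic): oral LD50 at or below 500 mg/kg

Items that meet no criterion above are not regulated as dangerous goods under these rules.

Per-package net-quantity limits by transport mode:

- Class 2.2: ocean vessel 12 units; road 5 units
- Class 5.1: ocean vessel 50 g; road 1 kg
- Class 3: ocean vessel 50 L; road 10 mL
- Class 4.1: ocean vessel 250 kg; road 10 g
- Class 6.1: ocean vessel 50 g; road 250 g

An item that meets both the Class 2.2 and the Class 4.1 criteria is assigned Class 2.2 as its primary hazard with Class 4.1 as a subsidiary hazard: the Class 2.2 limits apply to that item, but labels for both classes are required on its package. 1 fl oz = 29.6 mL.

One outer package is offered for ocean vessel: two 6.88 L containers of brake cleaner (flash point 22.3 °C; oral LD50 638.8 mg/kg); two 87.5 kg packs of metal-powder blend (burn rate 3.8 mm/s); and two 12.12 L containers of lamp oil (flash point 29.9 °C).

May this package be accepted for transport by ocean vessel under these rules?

The brake cleaner has flash point 22.3 °C, which is < 38 °C, so it is Class 3 (Flammable Liquid).
Metal-powder blend: burn rate 3.8 mm/s > 2.5 mm/s → Class 4.1 (Flammable Solid).
With flash point 29.9 °C (< 38 °C), the lamp oil falls in Class 3.
Class 4.1 quantity: two 87.5 kg packs = 175 kg.
175 kg ≤ 250 kg (ocean vessel limit, Class 4.1) — within limit.
Class 3 net quantity: (two 6.88 L containers = 13.76 L) + (two 12.12 L containers = 24.24 L) = 38 L.
38 L is within the ocean vessel limit of 50 L for Class 3.
Every hazard class is within its ocean vessel limit and no segregation rule is violated.

Yes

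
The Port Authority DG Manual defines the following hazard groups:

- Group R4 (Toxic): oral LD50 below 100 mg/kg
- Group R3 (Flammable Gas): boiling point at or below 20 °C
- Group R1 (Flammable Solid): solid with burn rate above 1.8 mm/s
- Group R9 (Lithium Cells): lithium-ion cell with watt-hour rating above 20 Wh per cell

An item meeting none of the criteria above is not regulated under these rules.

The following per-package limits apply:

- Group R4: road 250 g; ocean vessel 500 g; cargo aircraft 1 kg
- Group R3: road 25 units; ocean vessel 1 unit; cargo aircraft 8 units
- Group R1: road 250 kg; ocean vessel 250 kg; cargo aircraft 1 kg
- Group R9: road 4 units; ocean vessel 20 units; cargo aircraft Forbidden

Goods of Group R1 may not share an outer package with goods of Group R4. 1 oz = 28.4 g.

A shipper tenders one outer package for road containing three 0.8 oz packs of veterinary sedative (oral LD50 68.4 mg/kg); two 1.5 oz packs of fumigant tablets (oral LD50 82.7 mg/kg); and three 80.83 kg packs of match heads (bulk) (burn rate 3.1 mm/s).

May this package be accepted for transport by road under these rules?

Oral LD50 68.4 mg/kg meets the Group R4 criterion (Toxic), so the veterinary sedative is Group R4.
With oral LD50 82.7 mg/kg (< 100 mg/kg), the fumigant tablets fall in Group R4.
With burn rate 3.1 mm/s (> 1.8 mm/s), the match heads (bulk) fall in Group R1.
Group R1 quantity: three 80.83 kg packs = 242.49 kg.
That is within the Group R1 road limit of 250 kg.
Total Group R4: (three 0.8 oz packs = 68.16 g) + (two 1.5 oz packs = 85.2 g) = 153.36 g.
That is within the Group R4 road limit of 250 g.
Group R1 and Group R4 may not share an outer package.

No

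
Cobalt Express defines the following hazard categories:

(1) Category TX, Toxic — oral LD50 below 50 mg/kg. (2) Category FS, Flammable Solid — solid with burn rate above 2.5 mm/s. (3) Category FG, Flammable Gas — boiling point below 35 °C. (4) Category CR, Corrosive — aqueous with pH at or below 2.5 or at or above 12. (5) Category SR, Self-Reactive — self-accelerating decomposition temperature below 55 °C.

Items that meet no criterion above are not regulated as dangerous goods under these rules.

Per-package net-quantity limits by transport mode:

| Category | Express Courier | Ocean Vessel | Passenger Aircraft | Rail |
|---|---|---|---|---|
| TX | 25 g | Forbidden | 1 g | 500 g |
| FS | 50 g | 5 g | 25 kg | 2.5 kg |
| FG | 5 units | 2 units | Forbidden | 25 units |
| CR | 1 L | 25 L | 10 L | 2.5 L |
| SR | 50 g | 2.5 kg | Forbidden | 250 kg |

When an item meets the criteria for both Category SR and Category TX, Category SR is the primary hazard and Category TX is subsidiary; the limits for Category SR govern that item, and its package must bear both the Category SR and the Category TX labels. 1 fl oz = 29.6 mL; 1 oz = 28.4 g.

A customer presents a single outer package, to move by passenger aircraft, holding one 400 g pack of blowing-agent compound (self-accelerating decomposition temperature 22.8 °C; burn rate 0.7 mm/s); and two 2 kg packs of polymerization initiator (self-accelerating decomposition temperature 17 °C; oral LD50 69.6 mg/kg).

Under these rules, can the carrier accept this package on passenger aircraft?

The blowing-agent compound has self-accelerating decomposition temperature 22.8 °C, which is < 55 °C, so it is Category SR (Self-Reactive).
Polymerization initiator: self-accelerating decomposition temperature 17 °C < 55 °C → Category SR (Self-Reactive).
Category SR net quantity: 400 g + (two 2 kg packs = 4 kg) = 4.4 kg.
Category SR is Forbidden by passenger aircraft.

No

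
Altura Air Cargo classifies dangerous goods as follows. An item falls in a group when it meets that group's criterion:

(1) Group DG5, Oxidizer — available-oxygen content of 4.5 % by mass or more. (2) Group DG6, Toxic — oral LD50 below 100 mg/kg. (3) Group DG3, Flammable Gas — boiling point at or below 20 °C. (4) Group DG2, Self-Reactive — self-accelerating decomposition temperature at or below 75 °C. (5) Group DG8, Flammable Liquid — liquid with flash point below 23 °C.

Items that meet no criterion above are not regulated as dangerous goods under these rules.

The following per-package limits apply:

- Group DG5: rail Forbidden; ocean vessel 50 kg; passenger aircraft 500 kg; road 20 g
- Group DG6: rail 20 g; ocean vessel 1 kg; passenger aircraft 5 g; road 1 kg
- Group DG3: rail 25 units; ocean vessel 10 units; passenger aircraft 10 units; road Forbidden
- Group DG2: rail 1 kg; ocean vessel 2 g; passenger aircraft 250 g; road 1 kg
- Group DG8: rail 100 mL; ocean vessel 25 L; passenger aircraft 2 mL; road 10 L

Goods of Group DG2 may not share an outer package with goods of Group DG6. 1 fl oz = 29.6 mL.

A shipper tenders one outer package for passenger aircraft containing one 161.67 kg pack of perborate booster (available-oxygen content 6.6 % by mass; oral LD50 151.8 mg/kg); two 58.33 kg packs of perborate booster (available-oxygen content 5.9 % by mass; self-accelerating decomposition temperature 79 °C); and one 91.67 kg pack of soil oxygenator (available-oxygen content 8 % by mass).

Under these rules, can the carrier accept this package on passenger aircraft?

Yes

Available-oxygen content 6.6 % by mass meets the Group DG5 criterion (Oxidizer), so the perborate booster is Group DG5.
Available-oxygen content 5.9 % by mass meets the Group DG5 criterion (Oxidizer), so the perborate booster is Group DG5.
Soil oxygenator: available-oxygen content 8 % by mass ≥ 4.5 % by mass → Group DG5 (Oxidizer).
Total Group DG5: 161.67 kg + (two 58.33 kg packs = 116.66 kg) + 91.67 kg = 370 kg.
370 kg is within the passenger aircraft limit of 500 kg for Group DG5.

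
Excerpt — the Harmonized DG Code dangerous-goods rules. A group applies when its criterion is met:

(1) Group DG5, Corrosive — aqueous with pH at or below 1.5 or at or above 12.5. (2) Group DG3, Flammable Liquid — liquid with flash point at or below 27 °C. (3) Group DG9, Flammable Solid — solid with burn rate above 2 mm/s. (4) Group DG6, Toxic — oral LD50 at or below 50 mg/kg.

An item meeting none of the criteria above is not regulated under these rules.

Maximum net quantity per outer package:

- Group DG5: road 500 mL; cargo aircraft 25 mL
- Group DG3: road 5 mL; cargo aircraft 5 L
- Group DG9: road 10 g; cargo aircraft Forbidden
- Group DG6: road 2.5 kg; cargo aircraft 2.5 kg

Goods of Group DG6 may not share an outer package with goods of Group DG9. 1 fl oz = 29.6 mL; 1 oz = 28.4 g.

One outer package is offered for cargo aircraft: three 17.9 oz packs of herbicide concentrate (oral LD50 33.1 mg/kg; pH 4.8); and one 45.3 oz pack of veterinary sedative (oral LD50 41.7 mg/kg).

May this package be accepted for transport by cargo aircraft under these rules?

No

The herbicide concentrate has oral LD50 33.1 mg/kg, which is ≤ 50 mg/kg, so it is Group DG6 (Toxic).
Veterinary sedative: oral LD50 41.7 mg/kg ≤ 50 mg/kg → Group DG6 (Toxic).
Group DG6 net quantity: (three 17.9 oz packs = 1525.08 g) + (one 45.3 oz pack = 1286.52 g) = 2811.6 g.
2811.6 g exceeds the cargo aircraft limit of 2.5 kg for Group DG6.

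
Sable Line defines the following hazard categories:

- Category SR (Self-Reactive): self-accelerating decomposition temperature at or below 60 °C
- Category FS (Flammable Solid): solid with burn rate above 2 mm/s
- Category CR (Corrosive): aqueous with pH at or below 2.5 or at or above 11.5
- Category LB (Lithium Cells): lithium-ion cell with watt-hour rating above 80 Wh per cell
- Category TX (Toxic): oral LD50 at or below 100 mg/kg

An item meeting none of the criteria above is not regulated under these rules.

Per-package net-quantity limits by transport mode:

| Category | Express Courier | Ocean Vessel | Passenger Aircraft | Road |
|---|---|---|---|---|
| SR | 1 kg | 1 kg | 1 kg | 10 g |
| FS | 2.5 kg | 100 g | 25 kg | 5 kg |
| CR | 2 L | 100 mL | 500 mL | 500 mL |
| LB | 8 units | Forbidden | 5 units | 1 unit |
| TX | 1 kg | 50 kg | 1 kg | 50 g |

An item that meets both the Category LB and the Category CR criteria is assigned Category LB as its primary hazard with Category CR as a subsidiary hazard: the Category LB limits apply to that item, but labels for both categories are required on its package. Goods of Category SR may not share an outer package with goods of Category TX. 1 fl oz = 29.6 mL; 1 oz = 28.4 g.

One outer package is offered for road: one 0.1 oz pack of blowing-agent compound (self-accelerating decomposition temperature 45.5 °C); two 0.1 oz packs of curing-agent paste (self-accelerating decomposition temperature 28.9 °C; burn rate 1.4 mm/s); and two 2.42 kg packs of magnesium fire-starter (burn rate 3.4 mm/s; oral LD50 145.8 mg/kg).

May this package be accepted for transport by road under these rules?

Blowing-agent compound: self-accelerating decomposition temperature 45.5 °C ≤ 60 °C → Category SR (Self-Reactive).
The curing-agent paste has self-accelerating decomposition temperature 28.9 °C, which is ≤ 60 °C, so it is Category SR (Self-Reactive).
Burn rate 3.4 mm/s meets the Category FS criterion (Flammable Solid), so the magnesium fire-starter is Category FS.
Category SR net quantity: (one 0.1 oz pack = 2.84 g) + (two 0.1 oz packs = 5.68 g) = 8.52 g.
8.52 g is within the road limit of 10 g for Category SR.
Category FS quantity: two 2.42 kg packs = 4.84 kg.
That is within the Category FS road limit of 5 kg.
The segregation rule (Category SR with Category TX) does not apply to Category SR with Category FS.
Every hazard category is within its road limit and no segregation rule is violated.

Yes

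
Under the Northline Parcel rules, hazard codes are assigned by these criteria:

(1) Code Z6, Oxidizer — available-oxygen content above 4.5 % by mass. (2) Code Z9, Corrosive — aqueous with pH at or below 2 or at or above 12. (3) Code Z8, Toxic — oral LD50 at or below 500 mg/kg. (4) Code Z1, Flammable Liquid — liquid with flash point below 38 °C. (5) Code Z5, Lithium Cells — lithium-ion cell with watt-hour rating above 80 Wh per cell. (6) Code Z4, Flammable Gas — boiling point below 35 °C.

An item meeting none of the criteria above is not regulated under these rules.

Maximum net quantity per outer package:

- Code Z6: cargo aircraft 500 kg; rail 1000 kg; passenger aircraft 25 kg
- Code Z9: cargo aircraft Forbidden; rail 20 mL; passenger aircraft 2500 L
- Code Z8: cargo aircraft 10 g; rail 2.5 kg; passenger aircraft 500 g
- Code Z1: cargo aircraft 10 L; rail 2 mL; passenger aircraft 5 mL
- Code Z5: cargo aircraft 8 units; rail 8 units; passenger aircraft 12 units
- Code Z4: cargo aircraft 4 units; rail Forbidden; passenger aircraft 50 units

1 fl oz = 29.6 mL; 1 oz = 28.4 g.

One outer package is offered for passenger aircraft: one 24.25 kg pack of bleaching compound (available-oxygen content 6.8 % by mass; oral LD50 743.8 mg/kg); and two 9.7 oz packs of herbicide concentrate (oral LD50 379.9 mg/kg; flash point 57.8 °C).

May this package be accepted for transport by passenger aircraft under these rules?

Bleaching compound: available-oxygen content 6.8 % by mass > 4.5 % by mass → Code Z6 (Oxidizer).
Oral LD50 379.9 mg/kg meets the Code Z8 criterion (Toxic), so the herbicide concentrate is Code Z8.
Code Z8 quantity: two 9.7 oz packs = 550.96 g.
That exceeds the Code Z8 passenger aircraft limit of 500 g.
Code Z6 quantity: 24.25 kg.
24.25 kg ≤ 25 kg (passenger aircraft limit, Code Z6) — within limit.

No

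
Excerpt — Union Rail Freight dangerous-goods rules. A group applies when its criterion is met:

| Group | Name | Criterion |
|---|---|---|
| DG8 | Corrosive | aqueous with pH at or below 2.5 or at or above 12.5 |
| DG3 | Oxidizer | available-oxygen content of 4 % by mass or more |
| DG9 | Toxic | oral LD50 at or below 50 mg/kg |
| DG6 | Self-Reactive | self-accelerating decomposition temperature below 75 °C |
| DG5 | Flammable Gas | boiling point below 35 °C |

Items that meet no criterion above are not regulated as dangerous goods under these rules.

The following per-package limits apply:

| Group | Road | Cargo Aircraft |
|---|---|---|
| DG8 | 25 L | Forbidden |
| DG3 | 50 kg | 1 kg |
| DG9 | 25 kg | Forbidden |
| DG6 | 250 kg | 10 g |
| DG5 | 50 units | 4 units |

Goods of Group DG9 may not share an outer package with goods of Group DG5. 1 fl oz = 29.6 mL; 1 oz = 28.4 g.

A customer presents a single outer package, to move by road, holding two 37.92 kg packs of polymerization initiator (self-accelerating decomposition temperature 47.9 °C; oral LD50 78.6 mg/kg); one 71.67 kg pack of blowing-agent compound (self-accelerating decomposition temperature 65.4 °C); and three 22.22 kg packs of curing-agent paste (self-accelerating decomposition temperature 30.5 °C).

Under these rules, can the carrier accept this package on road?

With self-accelerating decomposition temperature 47.9 °C (< 75 °C), the polymerization initiator falls in Group DG6.
Self-accelerating decomposition temperature 65.4 °C meets the Group DG6 criterion (Self-Reactive), so the blowing-agent compound is Group DG6.
Self-accelerating decomposition temperature 30.5 °C meets the Group DG6 criterion (Self-Reactive), so the curing-agent paste is Group DG6.
Group DG6 net quantity: (two 37.92 kg packs = 75.84 kg) + 71.67 kg + (three 22.22 kg packs = 66.66 kg) = 214.17 kg.
That is within the Group DG6 road limit of 250 kg.

Yes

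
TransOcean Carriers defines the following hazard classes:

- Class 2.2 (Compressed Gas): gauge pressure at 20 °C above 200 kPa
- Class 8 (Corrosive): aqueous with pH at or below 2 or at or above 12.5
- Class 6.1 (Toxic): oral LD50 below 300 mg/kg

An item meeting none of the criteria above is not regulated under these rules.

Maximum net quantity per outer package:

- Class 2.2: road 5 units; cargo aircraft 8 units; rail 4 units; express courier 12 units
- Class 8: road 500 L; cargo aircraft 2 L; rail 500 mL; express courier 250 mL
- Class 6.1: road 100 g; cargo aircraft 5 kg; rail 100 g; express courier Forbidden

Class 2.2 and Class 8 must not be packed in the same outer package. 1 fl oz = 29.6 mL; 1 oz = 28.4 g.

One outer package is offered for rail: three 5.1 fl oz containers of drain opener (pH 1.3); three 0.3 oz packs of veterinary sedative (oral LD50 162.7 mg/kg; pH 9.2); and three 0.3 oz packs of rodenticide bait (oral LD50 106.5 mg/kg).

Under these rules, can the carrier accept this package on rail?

Yes

The drain opener has pH 1.3, which is ≤ 2, so it is Class 8 (Corrosive).
The veterinary sedative has oral LD50 162.7 mg/kg, which is < 300 mg/kg, so it is Class 6.1 (Toxic).
Oral LD50 106.5 mg/kg meets the Class 6.1 criterion (Toxic), so the rodenticide bait is Class 6.1.
Total Class 6.1: (three 0.3 oz packs = 25.56 g) + (three 0.3 oz packs = 25.56 g) = 51.12 g.
That is within the Class 6.1 rail limit of 100 g.
Class 8 quantity: three 5.1 fl oz containers = 452.88 mL.
That is within the Class 8 rail limit of 500 mL.
The segregation rule (Class 2.2 with Class 8) does not apply to Class 6.1 with Class 8.
Every hazard class is within its rail limit and no segregation rule is violated.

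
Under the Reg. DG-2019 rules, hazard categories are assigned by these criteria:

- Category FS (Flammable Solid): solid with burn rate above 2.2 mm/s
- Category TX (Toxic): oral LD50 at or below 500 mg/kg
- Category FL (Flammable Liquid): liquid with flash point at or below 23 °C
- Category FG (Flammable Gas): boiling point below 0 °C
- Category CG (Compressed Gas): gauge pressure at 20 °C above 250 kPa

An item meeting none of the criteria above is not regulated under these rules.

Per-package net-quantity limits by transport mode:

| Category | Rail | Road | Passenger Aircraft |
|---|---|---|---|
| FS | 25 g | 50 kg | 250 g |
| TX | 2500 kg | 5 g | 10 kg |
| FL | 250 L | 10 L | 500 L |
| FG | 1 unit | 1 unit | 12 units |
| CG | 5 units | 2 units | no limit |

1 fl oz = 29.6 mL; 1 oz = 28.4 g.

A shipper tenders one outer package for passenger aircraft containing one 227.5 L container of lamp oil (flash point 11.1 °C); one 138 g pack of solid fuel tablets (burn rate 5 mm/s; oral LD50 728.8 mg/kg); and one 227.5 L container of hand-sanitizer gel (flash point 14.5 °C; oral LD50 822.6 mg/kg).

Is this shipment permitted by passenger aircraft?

The lamp oil has flash point 11.1 °C, which is ≤ 23 °C, so it is Category FL (Flammable Liquid).
The solid fuel tablets have burn rate 5 mm/s, which is > 2.2 mm/s, so they are Category FS (Flammable Solid).
Hand-sanitizer gel: flash point 14.5 °C ≤ 23 °C → Category FL (Flammable Liquid).
Total Category FL: 227.5 L + 227.5 L = 455 L.
That is within the Category FL passenger aircraft limit of 500 L.
Category FS quantity: 138 g.
138 g ≤ 250 g (passenger aircraft limit, Category FS) — within limit.
Every hazard category is within its passenger aircraft limit and no segregation rule is violated.

Yes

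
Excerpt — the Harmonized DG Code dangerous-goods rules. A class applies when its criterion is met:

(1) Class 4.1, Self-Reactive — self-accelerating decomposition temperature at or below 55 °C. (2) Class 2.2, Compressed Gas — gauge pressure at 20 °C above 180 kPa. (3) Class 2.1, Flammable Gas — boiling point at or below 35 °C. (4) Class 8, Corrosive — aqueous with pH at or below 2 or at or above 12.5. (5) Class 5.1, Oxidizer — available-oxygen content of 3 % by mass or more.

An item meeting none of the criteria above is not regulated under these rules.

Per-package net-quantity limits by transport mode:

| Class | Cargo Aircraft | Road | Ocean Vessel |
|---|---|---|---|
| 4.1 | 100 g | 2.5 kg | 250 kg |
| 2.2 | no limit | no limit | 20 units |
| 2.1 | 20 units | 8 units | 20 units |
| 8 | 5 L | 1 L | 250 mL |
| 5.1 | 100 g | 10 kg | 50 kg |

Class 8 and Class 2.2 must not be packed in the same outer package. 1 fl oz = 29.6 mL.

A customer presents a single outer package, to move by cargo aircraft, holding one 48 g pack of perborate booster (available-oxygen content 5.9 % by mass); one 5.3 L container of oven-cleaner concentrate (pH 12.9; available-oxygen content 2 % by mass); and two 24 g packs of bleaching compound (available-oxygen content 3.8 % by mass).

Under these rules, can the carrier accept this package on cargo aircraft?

Perborate booster: available-oxygen content 5.9 % by mass ≥ 3 % by mass → Class 5.1 (Oxidizer).
The oven-cleaner concentrate has pH 12.9, which is ≥ 12.5, so it is Class 8 (Corrosive).
With available-oxygen content 3.8 % by mass (≥ 3 % by mass), the bleaching compound falls in Class 5.1.
Class 8 quantity: 5.3 L.
5.3 L exceeds the cargo aircraft limit of 5 L for Class 8.
Class 5.1 net quantity: 48 g + (two 24 g packs = 48 g) = 96 g.
96 g ≤ 100 g (cargo aircraft limit, Class 5.1) — within limit.
The segregation rule (Class 8 with Class 2.2) does not apply to Class 8 with Class 5.1.

No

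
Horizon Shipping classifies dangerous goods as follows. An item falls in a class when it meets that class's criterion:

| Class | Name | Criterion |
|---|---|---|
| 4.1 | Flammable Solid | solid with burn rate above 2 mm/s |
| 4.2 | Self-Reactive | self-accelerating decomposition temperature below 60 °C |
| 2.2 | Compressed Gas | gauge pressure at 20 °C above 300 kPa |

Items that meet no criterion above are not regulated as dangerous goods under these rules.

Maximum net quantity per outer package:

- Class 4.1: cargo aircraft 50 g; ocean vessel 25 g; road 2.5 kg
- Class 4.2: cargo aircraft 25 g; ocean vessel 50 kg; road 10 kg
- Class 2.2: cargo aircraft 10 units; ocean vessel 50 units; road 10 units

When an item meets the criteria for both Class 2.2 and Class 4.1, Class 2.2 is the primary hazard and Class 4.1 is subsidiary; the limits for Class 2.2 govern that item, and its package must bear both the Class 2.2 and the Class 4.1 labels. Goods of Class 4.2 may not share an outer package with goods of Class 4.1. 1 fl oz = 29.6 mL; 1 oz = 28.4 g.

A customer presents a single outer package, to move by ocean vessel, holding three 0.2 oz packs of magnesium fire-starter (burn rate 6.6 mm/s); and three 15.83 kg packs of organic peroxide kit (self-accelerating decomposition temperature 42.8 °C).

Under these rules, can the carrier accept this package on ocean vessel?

Burn rate 6.6 mm/s meets the Class 4.1 criterion (Flammable Solid), so the magnesium fire-starter is Class 4.1.
The organic peroxide kit has self-accelerating decomposition temperature 42.8 °C, which is < 60 °C, so it is Class 4.2 (Self-Reactive).
Class 4.2 quantity: three 15.83 kg packs = 47.49 kg.
47.49 kg is within the ocean vessel limit of 50 kg for Class 4.2.
Class 4.1 quantity: three 0.2 oz packs = 17.04 g.
17.04 g ≤ 25 g (ocean vessel limit, Class 4.1) — within limit.
Class 4.2 and Class 4.1 may not share an outer package.

No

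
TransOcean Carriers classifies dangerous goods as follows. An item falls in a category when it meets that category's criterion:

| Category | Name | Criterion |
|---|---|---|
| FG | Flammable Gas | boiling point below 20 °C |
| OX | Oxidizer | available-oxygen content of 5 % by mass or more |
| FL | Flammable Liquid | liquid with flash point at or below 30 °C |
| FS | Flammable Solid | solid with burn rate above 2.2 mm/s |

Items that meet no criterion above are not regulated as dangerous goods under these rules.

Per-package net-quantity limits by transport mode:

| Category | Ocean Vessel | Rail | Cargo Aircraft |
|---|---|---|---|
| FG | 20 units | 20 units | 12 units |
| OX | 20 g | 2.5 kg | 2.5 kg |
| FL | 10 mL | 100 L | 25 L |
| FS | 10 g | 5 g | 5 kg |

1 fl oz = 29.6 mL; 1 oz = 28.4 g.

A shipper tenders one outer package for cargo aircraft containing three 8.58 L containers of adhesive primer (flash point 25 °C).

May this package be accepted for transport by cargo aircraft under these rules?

With flash point 25 °C (≤ 30 °C), the adhesive primer falls in Category FL.
Category FL quantity: three 8.58 L containers = 25.74 L.
25.74 L > 25 L (cargo aircraft limit, Category FL) — over the limit.

No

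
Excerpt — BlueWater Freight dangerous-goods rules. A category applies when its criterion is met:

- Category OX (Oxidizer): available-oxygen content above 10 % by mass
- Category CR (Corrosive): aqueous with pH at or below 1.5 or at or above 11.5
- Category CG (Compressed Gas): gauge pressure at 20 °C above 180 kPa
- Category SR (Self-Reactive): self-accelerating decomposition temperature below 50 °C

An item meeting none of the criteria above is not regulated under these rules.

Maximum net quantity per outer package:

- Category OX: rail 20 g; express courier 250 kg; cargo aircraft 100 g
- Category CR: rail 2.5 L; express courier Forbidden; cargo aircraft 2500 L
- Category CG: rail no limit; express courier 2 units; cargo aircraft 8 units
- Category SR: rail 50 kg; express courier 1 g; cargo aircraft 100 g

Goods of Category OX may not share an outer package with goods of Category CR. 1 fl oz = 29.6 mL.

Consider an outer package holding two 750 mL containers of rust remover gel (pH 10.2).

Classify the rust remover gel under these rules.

pH 10.2 is between 1.5 and 11.5, so Category CR does not apply.
No criterion is met, so the item is not regulated.

Not regulated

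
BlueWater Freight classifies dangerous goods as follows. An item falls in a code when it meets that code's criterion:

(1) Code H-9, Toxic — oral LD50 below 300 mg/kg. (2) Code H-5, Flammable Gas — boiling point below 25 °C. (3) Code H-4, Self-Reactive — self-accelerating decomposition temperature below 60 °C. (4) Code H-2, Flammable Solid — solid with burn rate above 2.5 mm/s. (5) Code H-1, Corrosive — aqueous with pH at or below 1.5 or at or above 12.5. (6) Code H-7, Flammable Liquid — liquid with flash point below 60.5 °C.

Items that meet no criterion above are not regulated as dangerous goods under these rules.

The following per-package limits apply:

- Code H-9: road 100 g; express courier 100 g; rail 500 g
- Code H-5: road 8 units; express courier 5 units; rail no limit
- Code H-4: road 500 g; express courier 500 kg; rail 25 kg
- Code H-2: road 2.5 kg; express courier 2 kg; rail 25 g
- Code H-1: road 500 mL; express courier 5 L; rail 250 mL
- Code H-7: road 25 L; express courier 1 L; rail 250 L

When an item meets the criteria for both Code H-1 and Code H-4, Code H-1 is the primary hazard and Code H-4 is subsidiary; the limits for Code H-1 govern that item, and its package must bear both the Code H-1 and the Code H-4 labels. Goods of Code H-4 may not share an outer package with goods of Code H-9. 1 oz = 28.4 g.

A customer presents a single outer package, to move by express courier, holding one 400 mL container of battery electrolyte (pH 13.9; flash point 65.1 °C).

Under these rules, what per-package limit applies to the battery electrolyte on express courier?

With pH 13.9 (≥ 12.5), the battery electrolyte falls in Code H-1.
The express courier limit for Code H-1 is 5 L.

5 L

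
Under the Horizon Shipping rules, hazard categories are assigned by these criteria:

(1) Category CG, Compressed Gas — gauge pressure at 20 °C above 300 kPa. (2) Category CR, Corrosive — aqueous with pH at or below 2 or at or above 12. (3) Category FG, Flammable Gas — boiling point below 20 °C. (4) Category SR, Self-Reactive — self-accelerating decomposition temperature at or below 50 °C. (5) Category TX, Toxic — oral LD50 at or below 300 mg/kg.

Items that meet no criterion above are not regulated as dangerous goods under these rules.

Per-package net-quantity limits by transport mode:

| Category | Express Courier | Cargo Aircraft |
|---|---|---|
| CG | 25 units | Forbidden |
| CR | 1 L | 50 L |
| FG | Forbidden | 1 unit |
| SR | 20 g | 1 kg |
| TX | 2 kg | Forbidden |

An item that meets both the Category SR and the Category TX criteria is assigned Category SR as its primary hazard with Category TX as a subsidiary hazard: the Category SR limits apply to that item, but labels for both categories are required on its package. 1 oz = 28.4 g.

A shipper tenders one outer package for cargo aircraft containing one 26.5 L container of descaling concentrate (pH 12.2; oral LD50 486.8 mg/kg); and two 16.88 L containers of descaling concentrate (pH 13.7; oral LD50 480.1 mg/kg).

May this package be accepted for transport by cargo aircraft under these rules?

Descaling concentrate: pH 12.2 ≥ 12 → Category CR (Corrosive).
The descaling concentrate has pH 13.7, which is ≥ 12, so it is Category CR (Corrosive).
Category CR net quantity: 26.5 L + (two 16.88 L containers = 33.76 L) = 60.26 L.
60.26 L > 50 L (cargo aircraft limit, Category CR) — over the limit.

No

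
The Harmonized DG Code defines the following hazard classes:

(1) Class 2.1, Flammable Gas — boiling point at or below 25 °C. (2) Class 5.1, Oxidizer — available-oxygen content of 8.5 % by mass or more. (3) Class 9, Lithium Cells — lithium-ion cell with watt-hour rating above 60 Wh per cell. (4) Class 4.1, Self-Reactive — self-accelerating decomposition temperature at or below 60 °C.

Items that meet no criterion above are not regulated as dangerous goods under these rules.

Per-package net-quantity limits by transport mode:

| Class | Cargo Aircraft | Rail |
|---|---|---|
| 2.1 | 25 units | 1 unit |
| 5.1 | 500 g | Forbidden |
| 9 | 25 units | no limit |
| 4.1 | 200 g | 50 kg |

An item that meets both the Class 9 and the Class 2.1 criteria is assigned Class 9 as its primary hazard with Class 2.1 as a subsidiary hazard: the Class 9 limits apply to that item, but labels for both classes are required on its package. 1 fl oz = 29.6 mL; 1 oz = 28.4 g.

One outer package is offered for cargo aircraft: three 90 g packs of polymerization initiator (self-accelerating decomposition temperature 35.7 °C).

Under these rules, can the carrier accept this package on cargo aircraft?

Polymerization initiator: self-accelerating decomposition temperature 35.7 °C ≤ 60 °C → Class 4.1 (Self-Reactive).
Class 4.1 quantity: three 90 g packs = 270 g.
That exceeds the Class 4.1 cargo aircraft limit of 200 g.

No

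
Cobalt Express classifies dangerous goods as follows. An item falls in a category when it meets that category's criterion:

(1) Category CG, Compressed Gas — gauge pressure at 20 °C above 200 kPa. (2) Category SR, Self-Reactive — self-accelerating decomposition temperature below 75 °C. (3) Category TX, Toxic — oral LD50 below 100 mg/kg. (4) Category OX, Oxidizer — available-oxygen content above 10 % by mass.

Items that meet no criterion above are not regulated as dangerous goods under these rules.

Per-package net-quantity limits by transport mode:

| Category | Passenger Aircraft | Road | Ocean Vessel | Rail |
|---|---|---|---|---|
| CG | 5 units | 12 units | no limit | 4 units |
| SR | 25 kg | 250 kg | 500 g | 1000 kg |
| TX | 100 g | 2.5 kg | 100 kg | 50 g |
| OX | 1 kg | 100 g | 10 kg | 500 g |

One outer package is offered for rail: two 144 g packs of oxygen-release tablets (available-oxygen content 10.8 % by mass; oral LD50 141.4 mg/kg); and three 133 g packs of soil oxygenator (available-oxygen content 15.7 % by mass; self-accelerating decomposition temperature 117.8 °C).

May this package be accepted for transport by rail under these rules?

The oxygen-release tablets have available-oxygen content 10.8 % by mass, which is > 10 % by mass, so they are Category OX (Oxidizer).
With available-oxygen content 15.7 % by mass (> 10 % by mass), the soil oxygenator falls in Category OX.
Category OX net quantity: (two 144 g packs = 288 g) + (three 133 g packs = 399 g) = 687 g.
That exceeds the Category OX rail limit of 500 g.

No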